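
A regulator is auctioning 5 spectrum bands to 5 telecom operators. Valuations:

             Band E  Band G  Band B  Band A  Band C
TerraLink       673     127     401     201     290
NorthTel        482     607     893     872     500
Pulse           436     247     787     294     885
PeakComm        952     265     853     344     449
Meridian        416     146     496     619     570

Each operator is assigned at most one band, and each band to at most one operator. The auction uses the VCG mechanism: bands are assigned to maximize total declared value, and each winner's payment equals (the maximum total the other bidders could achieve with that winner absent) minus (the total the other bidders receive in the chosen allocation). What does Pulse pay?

Pulse pays $216M.

Efficient allocation: TerraLink→Band E ($673M), NorthTel→Band G ($607M), Pulse→Band C ($885M), PeakComm→Band B ($853M), Meridian→Band A ($619M); total welfare W = $3637M.
Pulse receives Band C at value $885M, so the others get W − 885 = $2752M.
Without Pulse: best allocation of the remaining 4 bidders over all 5 bands is TerraLink→Band E ($673M), NorthTel→Band A ($872M), PeakComm→Band B ($853M), Meridian→Band C ($570M), total $2968M.
VCG payment = (others' best without Pulse) − (others' welfare with Pulse) = 2968 − 2752 = $216M.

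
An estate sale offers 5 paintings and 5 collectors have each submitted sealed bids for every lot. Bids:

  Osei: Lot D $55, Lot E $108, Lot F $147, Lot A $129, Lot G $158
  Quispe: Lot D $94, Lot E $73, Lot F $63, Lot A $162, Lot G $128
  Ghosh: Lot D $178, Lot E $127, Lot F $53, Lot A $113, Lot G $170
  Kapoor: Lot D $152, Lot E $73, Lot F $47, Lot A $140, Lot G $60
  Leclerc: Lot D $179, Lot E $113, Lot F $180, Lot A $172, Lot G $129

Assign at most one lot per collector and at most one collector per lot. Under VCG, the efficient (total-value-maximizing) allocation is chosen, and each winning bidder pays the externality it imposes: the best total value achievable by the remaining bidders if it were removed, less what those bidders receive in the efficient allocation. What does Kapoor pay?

Efficient allocation: Osei→Lot G ($158), Quispe→Lot A ($162), Ghosh→Lot E ($127), Kapoor→Lot D ($152), Leclerc→Lot F ($180); total welfare W = $779.
Kapoor receives Lot D at value $152, so the others get W − 152 = $627.
Without Kapoor: best allocation of the remaining 4 bidders over all 5 lots is Osei→Lot G ($158), Quispe→Lot A ($162), Ghosh→Lot D ($178), Leclerc→Lot F ($180), total $678.
VCG payment = (others' best without Kapoor) − (others' welfare with Kapoor) = 678 − 627 = $51.

Kapoor pays $51.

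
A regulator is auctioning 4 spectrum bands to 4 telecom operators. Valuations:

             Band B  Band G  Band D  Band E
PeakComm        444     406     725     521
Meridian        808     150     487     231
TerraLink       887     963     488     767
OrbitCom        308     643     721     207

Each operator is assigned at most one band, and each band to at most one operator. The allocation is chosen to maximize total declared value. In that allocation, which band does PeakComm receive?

PeakComm receives Band E.

Optimal: PeakComm→Band E ($521M), Meridian→Band B ($808M), TerraLink→Band G ($963M), OrbitCom→Band D ($721M) — total 521+808+963+721 = $3013M.
Row-greedy (each operator in turn takes its best remaining band) gives $2703M, worse by 310.
Checked against all permutations: $3013M is optimal.
PeakComm's own top band is Band D ($725M), but forcing PeakComm→Band D and reassigning the rest optimally gives only $2943M — worse by 70.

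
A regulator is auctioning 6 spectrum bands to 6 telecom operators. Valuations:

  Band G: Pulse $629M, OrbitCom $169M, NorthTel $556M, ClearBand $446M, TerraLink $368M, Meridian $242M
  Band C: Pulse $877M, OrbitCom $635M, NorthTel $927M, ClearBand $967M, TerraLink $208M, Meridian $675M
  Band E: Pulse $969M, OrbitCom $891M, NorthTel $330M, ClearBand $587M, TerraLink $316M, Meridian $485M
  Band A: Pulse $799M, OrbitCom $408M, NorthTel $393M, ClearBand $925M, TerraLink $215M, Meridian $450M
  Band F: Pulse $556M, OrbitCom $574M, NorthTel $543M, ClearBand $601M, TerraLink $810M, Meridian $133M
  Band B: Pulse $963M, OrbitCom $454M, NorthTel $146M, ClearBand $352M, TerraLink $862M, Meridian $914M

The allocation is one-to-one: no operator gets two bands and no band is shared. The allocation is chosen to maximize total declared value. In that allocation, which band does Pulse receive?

Pulse receives Band G.

Optimal: Pulse→Band G ($629M), OrbitCom→Band E ($891M), NorthTel→Band C ($927M), ClearBand→Band A ($925M), TerraLink→Band F ($810M), Meridian→Band B ($914M) — total 629+891+927+925+810+914 = $5096M.
Max-entry greedy (repeatedly take the single best remaining cell) gives $4624M, worse by 472.
Pulse's own top band is Band E ($969M), but forcing Pulse→Band E and reassigning the rest optimally gives only $4809M — worse by 287.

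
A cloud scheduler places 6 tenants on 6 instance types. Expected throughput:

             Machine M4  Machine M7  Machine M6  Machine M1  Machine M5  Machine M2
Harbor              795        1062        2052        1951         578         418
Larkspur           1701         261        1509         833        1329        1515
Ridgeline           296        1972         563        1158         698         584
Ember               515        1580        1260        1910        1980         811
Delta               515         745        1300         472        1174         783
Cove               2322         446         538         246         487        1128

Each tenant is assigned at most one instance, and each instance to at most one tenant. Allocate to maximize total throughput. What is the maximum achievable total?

This is the linear assignment problem.
Optimal: Harbor→Machine M1 (1951 ops/s), Larkspur→Machine M2 (1515 ops/s), Ridgeline→Machine M7 (1972 ops/s), Ember→Machine M5 (1980 ops/s), Delta→Machine M6 (1300 ops/s), Cove→Machine M4 (2322 ops/s) — total 1951+1515+1972+1980+1300+2322 = 11040 ops/s.
Max-entry greedy (repeatedly take the single best remaining cell) gives 10313 ops/s, worse by 727.
Next-best assignment: Harbor→Machine M6, Larkspur→Machine M2, Ridgeline→Machine M7, Ember→Machine M1, Delta→Machine M5, Cove→Machine M4 = 10945 ops/s.
Every other assignment is strictly worse.

Max total: 11040 ops/s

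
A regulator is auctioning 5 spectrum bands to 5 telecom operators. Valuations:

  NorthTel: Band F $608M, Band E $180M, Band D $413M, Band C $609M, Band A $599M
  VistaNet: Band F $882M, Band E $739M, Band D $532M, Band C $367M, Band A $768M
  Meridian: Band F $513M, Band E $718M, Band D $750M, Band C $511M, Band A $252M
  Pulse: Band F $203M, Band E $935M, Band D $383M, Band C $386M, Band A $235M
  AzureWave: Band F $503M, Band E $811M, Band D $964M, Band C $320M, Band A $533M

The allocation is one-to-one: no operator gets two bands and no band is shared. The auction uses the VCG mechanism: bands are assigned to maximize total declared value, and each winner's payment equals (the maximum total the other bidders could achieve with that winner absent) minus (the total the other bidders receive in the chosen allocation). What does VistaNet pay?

Efficient allocation: NorthTel→Band A ($599M), VistaNet→Band F ($882M), Meridian→Band C ($511M), Pulse→Band E ($935M), AzureWave→Band D ($964M); total welfare W = $3891M.
VistaNet receives Band F at value $882M, so the others get W − 882 = $3009M.
Without VistaNet: best allocation of the remaining 4 bidders over all 5 bands is NorthTel→Band C ($609M), Meridian→Band F ($513M), Pulse→Band E ($935M), AzureWave→Band D ($964M), total $3021M.
VCG payment = (others' best without VistaNet) − (others' welfare with VistaNet) = 3021 − 3009 = $12M.

VistaNet pays $12M.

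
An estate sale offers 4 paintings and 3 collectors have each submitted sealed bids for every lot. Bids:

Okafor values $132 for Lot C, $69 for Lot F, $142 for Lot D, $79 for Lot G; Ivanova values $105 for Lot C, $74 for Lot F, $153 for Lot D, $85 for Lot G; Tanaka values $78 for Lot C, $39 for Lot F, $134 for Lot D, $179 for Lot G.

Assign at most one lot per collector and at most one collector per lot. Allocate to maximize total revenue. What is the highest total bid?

Max total: $464

Optimal: Okafor→Lot C ($132), Ivanova→Lot D ($153), Tanaka→Lot G ($179) — total 132+153+179 = $464.
No other one-to-one assignment exceeds $464.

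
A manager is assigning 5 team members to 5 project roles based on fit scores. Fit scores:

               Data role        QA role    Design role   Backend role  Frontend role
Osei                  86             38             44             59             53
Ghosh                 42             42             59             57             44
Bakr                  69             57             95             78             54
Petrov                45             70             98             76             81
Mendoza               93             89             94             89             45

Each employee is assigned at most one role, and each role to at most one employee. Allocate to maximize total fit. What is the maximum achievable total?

Maximum total: 408 pts

Optimal: Osei→Data role (86 pts), Ghosh→Backend role (57 pts), Bakr→Design role (95 pts), Petrov→Frontend role (81 pts), Mendoza→QA role (89 pts) — total 86+57+95+81+89 = 408 pts.
Column-greedy (each role in turn goes to its best remaining employee) gives 361 pts, worse by 47.
Next-best assignment: Osei→Data role, Ghosh→Frontend role, Bakr→Backend role, Petrov→Design role, Mendoza→QA role = 395 pts.
Swapping Petrov↔Mendoza (Petrov→QA role 70 pts, Mendoza→Frontend role 45 pts) loses 55.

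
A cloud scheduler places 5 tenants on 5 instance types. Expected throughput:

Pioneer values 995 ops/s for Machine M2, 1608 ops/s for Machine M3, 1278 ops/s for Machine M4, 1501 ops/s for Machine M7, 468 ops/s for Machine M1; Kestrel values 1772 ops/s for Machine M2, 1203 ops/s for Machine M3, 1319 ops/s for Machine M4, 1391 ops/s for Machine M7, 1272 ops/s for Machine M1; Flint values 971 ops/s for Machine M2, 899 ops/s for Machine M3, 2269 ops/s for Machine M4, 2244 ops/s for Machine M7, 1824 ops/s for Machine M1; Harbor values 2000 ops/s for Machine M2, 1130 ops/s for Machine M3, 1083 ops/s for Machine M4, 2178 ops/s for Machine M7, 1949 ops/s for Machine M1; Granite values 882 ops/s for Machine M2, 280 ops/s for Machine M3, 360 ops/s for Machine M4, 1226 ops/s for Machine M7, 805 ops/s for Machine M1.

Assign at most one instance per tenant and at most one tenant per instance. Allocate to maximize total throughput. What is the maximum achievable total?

Treat this as an assignment problem: match each tenant to one instance.
Optimal: Pioneer→Machine M3 (1608 ops/s), Kestrel→Machine M2 (1772 ops/s), Flint→Machine M4 (2269 ops/s), Harbor→Machine M1 (1949 ops/s), Granite→Machine M7 (1226 ops/s) — total 1608+1772+2269+1949+1226 = 8824 ops/s.
Column-greedy (each instance in turn goes to its best remaining tenant) gives 8073 ops/s, worse by 751.
Checked against all permutations: 8824 ops/s is optimal.

Maximum total: 8824 ops/s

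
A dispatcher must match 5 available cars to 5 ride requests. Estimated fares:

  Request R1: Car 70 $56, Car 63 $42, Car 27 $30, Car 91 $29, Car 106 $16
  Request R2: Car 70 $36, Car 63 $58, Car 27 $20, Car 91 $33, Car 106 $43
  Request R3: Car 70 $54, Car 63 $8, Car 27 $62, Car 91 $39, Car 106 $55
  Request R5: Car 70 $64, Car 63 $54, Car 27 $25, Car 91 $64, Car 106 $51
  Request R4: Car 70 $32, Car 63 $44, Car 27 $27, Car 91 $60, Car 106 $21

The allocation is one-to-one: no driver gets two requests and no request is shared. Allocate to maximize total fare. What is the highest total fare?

Max total: $287

Optimal: Car 70→Request R1 ($56), Car 63→Request R2 ($58), Car 27→Request R3 ($62), Car 91→Request R4 ($60), Car 106→Request R5 ($51) — total 56+58+62+60+51 = $287.
Swapping Car 27↔Car 106 (Car 27→Request R5 $25, Car 106→Request R3 $55) loses 33.
Every other assignment is strictly worse.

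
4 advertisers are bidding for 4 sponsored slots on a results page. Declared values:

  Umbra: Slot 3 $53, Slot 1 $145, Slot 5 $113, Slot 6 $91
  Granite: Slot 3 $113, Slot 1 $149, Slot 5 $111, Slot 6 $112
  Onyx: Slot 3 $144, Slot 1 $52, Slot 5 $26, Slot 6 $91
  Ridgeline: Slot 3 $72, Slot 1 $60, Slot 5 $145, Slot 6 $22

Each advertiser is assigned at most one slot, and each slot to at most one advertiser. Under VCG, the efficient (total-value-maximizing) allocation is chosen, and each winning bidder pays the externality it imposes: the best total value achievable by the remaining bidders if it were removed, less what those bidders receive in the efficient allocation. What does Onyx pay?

Onyx pays $1.

Efficient allocation: Umbra→Slot 1 ($145), Granite→Slot 6 ($112), Onyx→Slot 3 ($144), Ridgeline→Slot 5 ($145); total welfare W = $546.
Onyx receives Slot 3 at value $144, so the others get W − 144 = $402.
Without Onyx: best allocation of the remaining 3 bidders over all 4 slots is Umbra→Slot 1 ($145), Granite→Slot 3 ($113), Ridgeline→Slot 5 ($145), total $403.
VCG payment = (others' best without Onyx) − (others' welfare with Onyx) = 403 − 402 = $1.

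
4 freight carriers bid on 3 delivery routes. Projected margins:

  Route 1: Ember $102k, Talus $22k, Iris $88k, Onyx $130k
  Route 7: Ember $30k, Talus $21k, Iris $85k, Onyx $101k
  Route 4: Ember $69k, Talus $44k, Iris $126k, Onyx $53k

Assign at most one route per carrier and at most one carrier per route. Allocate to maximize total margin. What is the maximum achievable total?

Optimal: Ember→Route 1 ($102k), Onyx→Route 7 ($101k), Iris→Route 4 ($126k) — total 102+101+126 = $329k.
Swapping Onyx↔Iris (Onyx→Route 4 $53k, Iris→Route 7 $85k) loses 89.

Max total: $329k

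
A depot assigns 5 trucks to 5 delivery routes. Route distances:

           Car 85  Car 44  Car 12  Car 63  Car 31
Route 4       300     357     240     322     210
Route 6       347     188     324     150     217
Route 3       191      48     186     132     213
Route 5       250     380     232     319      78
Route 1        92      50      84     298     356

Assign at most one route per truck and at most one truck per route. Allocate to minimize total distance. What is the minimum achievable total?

Min total: 608 km

Treat this as an assignment problem: match each truck to one route.
Optimal: Car 85→Route 1 (92 km), Car 44→Route 3 (48 km), Car 12→Route 4 (240 km), Car 63→Route 6 (150 km), Car 31→Route 5 (78 km) — total 92+48+240+150+78 = 608 km.
Row-greedy (each truck in turn takes its cheapest remaining route) gives 732 km, worse by 124.
Next-best assignment: Car 85→Route 4, Car 44→Route 3, Car 12→Route 1, Car 63→Route 6, Car 31→Route 5 = 660 km.
Swapping Car 44↔Car 12 (Car 44→Route 4 357 km, Car 12→Route 3 186 km) adds 255.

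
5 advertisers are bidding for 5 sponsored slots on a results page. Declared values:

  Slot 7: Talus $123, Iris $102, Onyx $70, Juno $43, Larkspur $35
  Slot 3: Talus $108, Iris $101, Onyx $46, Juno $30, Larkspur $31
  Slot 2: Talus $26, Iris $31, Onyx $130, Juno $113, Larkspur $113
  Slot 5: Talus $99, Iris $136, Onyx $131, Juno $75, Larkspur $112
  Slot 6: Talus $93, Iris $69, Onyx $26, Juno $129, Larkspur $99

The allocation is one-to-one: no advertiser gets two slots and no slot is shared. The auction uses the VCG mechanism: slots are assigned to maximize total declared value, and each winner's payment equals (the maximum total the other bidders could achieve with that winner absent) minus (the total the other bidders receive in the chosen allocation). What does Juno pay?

Juno pays $20.

Efficient allocation: Talus→Slot 7 ($123), Iris→Slot 3 ($101), Onyx→Slot 5 ($131), Juno→Slot 6 ($129), Larkspur→Slot 2 ($113); total welfare W = $597.
Juno receives Slot 6 at value $129, so the others get W − 129 = $468.
Without Juno: best allocation of the remaining 4 bidders over all 5 slots is Talus→Slot 7 ($123), Iris→Slot 5 ($136), Onyx→Slot 2 ($130), Larkspur→Slot 6 ($99), total $488.
VCG payment = (others' best without Juno) − (others' welfare with Juno) = 488 − 468 = $20.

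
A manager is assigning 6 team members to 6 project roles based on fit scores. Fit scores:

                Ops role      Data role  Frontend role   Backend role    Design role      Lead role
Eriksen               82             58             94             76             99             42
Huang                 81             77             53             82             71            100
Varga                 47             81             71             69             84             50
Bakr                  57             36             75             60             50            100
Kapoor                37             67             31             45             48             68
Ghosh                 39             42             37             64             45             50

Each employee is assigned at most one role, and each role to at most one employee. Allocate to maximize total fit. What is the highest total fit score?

This is a one-to-one assignment (maximum-weight bipartite matching).
Optimal: Eriksen→Frontend role (94 pts), Huang→Ops role (81 pts), Varga→Design role (84 pts), Bakr→Lead role (100 pts), Kapoor→Data role (67 pts), Ghosh→Backend role (64 pts) — total 94+81+84+100+67+64 = 490 pts.
Row-greedy (each employee in turn takes its best remaining role) gives 439 pts, worse by 51.
Checked against all permutations: 490 pts is optimal.

Maximum total: 490 pts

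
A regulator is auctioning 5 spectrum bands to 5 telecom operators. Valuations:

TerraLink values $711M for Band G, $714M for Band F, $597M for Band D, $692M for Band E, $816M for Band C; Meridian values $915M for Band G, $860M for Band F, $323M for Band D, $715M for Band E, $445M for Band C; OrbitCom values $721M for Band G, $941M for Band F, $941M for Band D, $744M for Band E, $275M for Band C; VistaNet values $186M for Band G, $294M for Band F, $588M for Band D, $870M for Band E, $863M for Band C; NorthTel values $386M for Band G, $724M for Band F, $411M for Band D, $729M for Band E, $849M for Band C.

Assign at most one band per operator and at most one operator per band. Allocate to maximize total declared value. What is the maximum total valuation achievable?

Maximum total: $4289M

This is the linear assignment problem.
Optimal: TerraLink→Band F ($714M), Meridian→Band G ($915M), OrbitCom→Band D ($941M), VistaNet→Band E ($870M), NorthTel→Band C ($849M) — total 714+915+941+870+849 = $4289M.
Max-entry greedy (repeatedly take the single best remaining cell) gives $4172M, worse by 117.
Checked against all permutations: $4289M is optimal.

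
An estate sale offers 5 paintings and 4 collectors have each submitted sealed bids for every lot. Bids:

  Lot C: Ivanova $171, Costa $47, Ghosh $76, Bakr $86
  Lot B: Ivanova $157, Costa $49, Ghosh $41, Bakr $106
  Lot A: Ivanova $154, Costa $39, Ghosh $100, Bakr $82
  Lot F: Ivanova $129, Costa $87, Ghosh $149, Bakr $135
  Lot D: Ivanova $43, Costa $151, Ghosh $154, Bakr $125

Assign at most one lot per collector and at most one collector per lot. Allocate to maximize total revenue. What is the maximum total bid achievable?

This is a one-to-one assignment (maximum-weight bipartite matching).
Optimal: Ivanova→Lot C ($171), Costa→Lot D ($151), Ghosh→Lot F ($149), Bakr→Lot B ($106) — total 171+151+149+106 = $577.
Column-greedy (each lot in turn goes to its best remaining collector) gives $464, worse by 113.
Next-best assignment: Ivanova→Lot A, Costa→Lot D, Ghosh→Lot F, Bakr→Lot B = $560.
Swapping Ivanova↔Ghosh (Ivanova→Lot F $129, Ghosh→Lot C $76) loses 115.

Maximum total: $577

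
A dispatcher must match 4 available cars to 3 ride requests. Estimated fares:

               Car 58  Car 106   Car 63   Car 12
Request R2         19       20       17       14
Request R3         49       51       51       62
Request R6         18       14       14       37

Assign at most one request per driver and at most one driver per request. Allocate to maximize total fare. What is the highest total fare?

Optimal: Car 106→Request R2 ($20), Car 63→Request R3 ($51), Car 12→Request R6 ($37) — total 20+51+37 = $108.
Max-entry greedy (repeatedly take the single best remaining cell) gives $100, worse by 8.
Next-best assignment: Car 58→Request R2, Car 106→Request R3, Car 12→Request R6 = $107.
Swapping Car 106↔Car 12 (Car 106→Request R6 $14, Car 12→Request R2 $14) loses 29.

Maximum total: $108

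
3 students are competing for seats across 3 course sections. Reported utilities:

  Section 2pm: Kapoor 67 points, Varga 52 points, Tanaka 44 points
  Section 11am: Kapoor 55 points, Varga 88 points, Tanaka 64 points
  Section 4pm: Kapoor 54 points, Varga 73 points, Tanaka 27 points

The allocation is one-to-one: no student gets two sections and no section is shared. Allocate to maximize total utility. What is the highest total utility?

Optimal: Kapoor→Section 2pm (67 points), Varga→Section 4pm (73 points), Tanaka→Section 11am (64 points) — total 67+73+64 = 204 points.
Next-best assignment: Kapoor→Section 4pm, Varga→Section 11am, Tanaka→Section 2pm = 186 points.
Swapping Kapoor↔Tanaka (Kapoor→Section 11am 55 points, Tanaka→Section 2pm 44 points) loses 32.
Every other assignment is strictly worse.

Maximum total: 204 points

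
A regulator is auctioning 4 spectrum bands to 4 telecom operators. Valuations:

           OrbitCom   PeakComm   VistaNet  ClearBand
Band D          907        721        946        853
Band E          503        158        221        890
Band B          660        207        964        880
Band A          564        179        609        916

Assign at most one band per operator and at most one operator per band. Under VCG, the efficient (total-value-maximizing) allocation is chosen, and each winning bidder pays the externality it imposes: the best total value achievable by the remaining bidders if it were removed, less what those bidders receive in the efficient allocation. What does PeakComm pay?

PeakComm pays $369M.

Efficient allocation: OrbitCom→Band A ($564M), PeakComm→Band D ($721M), VistaNet→Band B ($964M), ClearBand→Band E ($890M); total welfare W = $3139M.
PeakComm receives Band D at value $721M, so the others get W − 721 = $2418M.
Without PeakComm: best allocation of the remaining 3 bidders over all 4 bands is OrbitCom→Band D ($907M), VistaNet→Band B ($964M), ClearBand→Band A ($916M), total $2787M.
VCG payment = (others' best without PeakComm) − (others' welfare with PeakComm) = 2787 − 2418 = $369M.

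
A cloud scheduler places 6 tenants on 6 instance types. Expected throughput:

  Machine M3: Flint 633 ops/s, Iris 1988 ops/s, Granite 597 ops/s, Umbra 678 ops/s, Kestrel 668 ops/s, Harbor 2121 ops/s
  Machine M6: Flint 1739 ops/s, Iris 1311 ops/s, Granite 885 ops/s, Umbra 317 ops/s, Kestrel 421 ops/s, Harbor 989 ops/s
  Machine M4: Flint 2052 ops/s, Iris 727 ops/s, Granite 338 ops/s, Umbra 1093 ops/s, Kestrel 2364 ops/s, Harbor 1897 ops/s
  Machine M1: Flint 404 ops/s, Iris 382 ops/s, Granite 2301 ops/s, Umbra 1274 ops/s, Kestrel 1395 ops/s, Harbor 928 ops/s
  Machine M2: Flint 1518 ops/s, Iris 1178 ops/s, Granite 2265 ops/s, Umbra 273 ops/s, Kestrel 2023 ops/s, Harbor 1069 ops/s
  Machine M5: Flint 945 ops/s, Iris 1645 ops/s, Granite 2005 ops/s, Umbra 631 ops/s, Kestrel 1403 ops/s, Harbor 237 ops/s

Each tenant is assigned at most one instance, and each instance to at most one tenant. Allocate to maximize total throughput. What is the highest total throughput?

Maximum total: 11408 ops/s

Optimal: Flint→Machine M6 (1739 ops/s), Iris→Machine M5 (1645 ops/s), Granite→Machine M2 (2265 ops/s), Umbra→Machine M1 (1274 ops/s), Kestrel→Machine M4 (2364 ops/s), Harbor→Machine M3 (2121 ops/s) — total 1739+1645+2265+1274+2364+2121 = 11408 ops/s.
Row-greedy (each tenant in turn takes its best remaining instance) gives 9984 ops/s, worse by 1424.
Swapping Flint↔Umbra (Flint→Machine M1 404 ops/s, Umbra→Machine M6 317 ops/s) loses 2292.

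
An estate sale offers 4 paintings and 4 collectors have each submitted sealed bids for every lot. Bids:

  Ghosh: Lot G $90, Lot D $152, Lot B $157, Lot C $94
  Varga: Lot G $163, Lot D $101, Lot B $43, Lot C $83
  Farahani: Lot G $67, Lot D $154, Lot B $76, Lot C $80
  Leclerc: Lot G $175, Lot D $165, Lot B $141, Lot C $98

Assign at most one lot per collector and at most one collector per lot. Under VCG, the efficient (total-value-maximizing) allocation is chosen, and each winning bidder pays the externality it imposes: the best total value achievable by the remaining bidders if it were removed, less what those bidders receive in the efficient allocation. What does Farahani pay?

Efficient allocation: Ghosh→Lot B ($157), Varga→Lot G ($163), Farahani→Lot D ($154), Leclerc→Lot C ($98); total welfare W = $572.
Farahani receives Lot D at value $154, so the others get W − 154 = $418.
Without Farahani: best allocation of the remaining 3 bidders over all 4 lots is Ghosh→Lot B ($157), Varga→Lot G ($163), Leclerc→Lot D ($165), total $485.
VCG payment = (others' best without Farahani) − (others' welfare with Farahani) = 485 − 418 = $67.

Farahani pays $67.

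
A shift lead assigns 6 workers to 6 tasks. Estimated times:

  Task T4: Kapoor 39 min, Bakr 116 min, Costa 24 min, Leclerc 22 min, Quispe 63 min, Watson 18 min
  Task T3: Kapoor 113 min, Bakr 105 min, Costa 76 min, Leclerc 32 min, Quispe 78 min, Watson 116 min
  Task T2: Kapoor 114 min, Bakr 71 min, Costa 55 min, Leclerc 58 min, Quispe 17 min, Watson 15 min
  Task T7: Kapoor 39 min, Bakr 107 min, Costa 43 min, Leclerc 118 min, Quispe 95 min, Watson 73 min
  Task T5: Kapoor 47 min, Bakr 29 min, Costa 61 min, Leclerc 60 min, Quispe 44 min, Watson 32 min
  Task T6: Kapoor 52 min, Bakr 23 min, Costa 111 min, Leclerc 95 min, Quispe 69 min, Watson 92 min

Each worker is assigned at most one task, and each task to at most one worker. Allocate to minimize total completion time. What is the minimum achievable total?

Minimum total: 167 min

This is a one-to-one assignment (minimum-cost bipartite matching).
Optimal: Kapoor→Task T7 (39 min), Bakr→Task T6 (23 min), Costa→Task T4 (24 min), Leclerc→Task T3 (32 min), Quispe→Task T2 (17 min), Watson→Task T5 (32 min) — total 39+23+24+32+17+32 = 167 min.
Row-greedy (each worker in turn takes its cheapest remaining task) gives 186 min, worse by 19.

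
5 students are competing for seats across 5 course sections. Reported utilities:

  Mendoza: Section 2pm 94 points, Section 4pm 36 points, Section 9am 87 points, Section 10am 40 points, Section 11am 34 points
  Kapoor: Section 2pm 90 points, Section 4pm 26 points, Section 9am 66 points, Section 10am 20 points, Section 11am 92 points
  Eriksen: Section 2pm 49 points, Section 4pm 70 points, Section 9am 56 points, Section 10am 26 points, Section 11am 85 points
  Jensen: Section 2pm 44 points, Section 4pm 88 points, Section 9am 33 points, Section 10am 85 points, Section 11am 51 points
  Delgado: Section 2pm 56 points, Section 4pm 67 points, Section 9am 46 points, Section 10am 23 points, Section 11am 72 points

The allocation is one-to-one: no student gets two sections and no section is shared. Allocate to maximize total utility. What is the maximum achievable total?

Max total: 414 points

Treat this as an assignment problem: match each student to one section.
Optimal: Mendoza→Section 9am (87 points), Kapoor→Section 2pm (90 points), Eriksen→Section 11am (85 points), Jensen→Section 10am (85 points), Delgado→Section 4pm (67 points) — total 87+90+85+85+67 = 414 points.
Column-greedy (each section in turn goes to its best remaining student) gives 346 points, worse by 68.
Next-best assignment: Mendoza→Section 9am, Kapoor→Section 2pm, Eriksen→Section 4pm, Jensen→Section 10am, Delgado→Section 11am = 404 points.
Checked against all permutations: 414 points is optimal.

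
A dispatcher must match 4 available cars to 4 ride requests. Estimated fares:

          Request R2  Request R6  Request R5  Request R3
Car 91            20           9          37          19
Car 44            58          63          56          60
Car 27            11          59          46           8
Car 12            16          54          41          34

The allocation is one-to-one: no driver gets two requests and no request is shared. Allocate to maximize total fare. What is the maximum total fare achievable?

Max total: $188

Optimal: Car 91→Request R5 ($37), Car 44→Request R2 ($58), Car 27→Request R6 ($59), Car 12→Request R3 ($34) — total 37+58+59+34 = $188.
Column-greedy (each request in turn goes to its best remaining driver) gives $177, worse by 11.
Checked against all permutations: $188 is optimal.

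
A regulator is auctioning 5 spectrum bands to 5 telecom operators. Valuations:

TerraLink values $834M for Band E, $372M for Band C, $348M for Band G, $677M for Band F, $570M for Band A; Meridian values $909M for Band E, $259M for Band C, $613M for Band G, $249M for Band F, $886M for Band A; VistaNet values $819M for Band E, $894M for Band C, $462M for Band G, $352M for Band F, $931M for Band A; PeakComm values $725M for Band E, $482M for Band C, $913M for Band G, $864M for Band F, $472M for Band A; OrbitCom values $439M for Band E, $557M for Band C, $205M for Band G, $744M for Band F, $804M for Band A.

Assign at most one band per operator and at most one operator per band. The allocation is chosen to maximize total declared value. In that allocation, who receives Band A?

Meridian receives Band A.

Optimal: TerraLink→Band E ($834M), Meridian→Band A ($886M), VistaNet→Band C ($894M), PeakComm→Band G ($913M), OrbitCom→Band F ($744M) — total 834+886+894+913+744 = $4271M.
Column-greedy (each band in turn goes to its best remaining operator) gives $4030M, worse by 241.
Next-best assignment: TerraLink→Band F, Meridian→Band E, VistaNet→Band C, PeakComm→Band G, OrbitCom→Band A = $4197M.
Meridian's own top band is Band E ($909M), but forcing Meridian→Band E and reassigning the rest optimally gives only $4197M — worse by 74.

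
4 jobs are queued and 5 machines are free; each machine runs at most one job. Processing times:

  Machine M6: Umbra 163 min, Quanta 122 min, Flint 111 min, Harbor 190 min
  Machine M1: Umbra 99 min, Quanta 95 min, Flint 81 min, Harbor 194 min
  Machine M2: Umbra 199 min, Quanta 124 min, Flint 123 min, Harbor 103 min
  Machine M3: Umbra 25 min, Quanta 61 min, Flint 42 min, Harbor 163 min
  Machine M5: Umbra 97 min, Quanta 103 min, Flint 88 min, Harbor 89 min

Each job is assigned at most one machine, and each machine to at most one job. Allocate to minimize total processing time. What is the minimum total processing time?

Optimal: Umbra→Machine M3 (25 min), Quanta→Machine M1 (95 min), Flint→Machine M5 (88 min), Harbor→Machine M2 (103 min) — total 25+95+88+103 = 311 min.
Min-entry greedy (repeatedly take the single cheapest remaining cell) gives 317 min, worse by 6.
Next-best assignment: Umbra→Machine M3, Quanta→Machine M5, Flint→Machine M1, Harbor→Machine M2 = 312 min.
No other one-to-one assignment undercuts 311 min.

Minimum total: 311 min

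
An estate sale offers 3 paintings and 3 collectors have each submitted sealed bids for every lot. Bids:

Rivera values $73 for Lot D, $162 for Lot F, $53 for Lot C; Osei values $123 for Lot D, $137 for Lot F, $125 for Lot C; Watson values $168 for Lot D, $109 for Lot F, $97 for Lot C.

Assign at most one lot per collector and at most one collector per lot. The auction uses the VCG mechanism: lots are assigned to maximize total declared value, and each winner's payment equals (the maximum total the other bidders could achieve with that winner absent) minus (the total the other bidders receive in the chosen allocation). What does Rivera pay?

Rivera pays $12.

Efficient allocation: Rivera→Lot F ($162), Osei→Lot C ($125), Watson→Lot D ($168); total welfare W = $455.
Rivera receives Lot F at value $162, so the others get W − 162 = $293.
Without Rivera: best allocation of the remaining 2 bidders over all 3 lots is Osei→Lot F ($137), Watson→Lot D ($168), total $305.
VCG payment = (others' best without Rivera) − (others' welfare with Rivera) = 305 − 293 = $12.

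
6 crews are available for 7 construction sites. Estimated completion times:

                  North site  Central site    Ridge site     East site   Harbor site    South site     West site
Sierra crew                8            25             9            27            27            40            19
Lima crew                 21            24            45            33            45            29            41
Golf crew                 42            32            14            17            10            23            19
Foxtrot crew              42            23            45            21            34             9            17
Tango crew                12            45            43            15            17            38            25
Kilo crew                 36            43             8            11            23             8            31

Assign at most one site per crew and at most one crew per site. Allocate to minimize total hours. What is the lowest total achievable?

Optimal: Sierra crew→North site (8 hours), Lima crew→Central site (24 hours), Golf crew→Harbor site (10 hours), Foxtrot crew→South site (9 hours), Tango crew→East site (15 hours), Kilo crew→Ridge site (8 hours) — total 8+24+10+9+15+8 = 74 hours.
Column-greedy (each site in turn goes to its cheapest remaining crew) gives 93 hours, worse by 19.
Next-best assignment: Sierra crew→Ridge site, Lima crew→Central site, Golf crew→Harbor site, Foxtrot crew→South site, Tango crew→North site, Kilo crew→East site = 75 hours.
Every other assignment is strictly worse.

Min total: 74 hours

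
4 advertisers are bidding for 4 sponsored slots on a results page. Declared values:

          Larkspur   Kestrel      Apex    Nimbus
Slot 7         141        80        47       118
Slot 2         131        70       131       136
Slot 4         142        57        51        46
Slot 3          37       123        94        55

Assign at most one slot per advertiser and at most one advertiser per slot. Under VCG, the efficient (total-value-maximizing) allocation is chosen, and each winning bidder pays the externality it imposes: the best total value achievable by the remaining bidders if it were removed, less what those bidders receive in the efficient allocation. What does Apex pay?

Efficient allocation: Larkspur→Slot 4 ($142), Kestrel→Slot 3 ($123), Apex→Slot 2 ($131), Nimbus→Slot 7 ($118); total welfare W = $514.
Apex receives Slot 2 at value $131, so the others get W − 131 = $383.
Without Apex: best allocation of the remaining 3 bidders over all 4 slots is Larkspur→Slot 4 ($142), Kestrel→Slot 3 ($123), Nimbus→Slot 2 ($136), total $401.
VCG payment = (others' best without Apex) − (others' welfare with Apex) = 401 − 383 = $18.

Apex pays $18.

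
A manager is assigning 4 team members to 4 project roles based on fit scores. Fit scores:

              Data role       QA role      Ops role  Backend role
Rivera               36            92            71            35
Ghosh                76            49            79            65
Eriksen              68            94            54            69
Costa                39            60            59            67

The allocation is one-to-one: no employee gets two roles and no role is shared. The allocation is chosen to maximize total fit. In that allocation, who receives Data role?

This is a one-to-one assignment (maximum-weight bipartite matching).
Optimal: Rivera→Ops role (71 pts), Ghosh→Data role (76 pts), Eriksen→QA role (94 pts), Costa→Backend role (67 pts) — total 71+76+94+67 = 308 pts.
Row-greedy (each employee in turn takes its best remaining role) gives 279 pts, worse by 29.
Ghosh's own top role is Ops role (79 pts), but forcing Ghosh→Ops role and reassigning the rest optimally gives only 306 pts — worse by 2.

Ghosh receives Data role.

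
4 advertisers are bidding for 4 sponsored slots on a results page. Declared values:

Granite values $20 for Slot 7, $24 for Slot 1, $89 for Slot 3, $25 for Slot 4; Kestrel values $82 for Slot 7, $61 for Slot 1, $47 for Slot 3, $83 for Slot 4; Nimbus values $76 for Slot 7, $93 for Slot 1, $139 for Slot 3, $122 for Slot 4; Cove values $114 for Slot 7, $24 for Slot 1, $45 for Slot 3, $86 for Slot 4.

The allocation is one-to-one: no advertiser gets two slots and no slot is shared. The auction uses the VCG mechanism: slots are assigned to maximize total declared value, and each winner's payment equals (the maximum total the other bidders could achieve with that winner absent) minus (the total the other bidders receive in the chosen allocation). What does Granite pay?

Efficient allocation: Granite→Slot 3 ($89), Kestrel→Slot 1 ($61), Nimbus→Slot 4 ($122), Cove→Slot 7 ($114); total welfare W = $386.
Granite receives Slot 3 at value $89, so the others get W − 89 = $297.
Without Granite: best allocation of the remaining 3 bidders over all 4 slots is Kestrel→Slot 4 ($83), Nimbus→Slot 3 ($139), Cove→Slot 7 ($114), total $336.
VCG payment = (others' best without Granite) − (others' welfare with Granite) = 336 − 297 = $39.

Granite pays $39.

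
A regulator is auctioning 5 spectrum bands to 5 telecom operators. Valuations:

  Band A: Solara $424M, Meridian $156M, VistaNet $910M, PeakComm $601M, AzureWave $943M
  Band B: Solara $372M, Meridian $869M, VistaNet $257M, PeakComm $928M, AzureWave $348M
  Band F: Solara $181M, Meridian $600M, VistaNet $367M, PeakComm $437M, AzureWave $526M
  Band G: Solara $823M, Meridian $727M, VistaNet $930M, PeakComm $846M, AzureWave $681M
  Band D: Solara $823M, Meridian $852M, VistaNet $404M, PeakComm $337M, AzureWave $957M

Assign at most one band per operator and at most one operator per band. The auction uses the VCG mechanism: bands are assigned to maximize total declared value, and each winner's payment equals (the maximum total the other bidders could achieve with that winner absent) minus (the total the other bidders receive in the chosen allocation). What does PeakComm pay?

PeakComm pays $269M.

Efficient allocation: Solara→Band D ($823M), Meridian→Band F ($600M), VistaNet→Band G ($930M), PeakComm→Band B ($928M), AzureWave→Band A ($943M); total welfare W = $4224M.
PeakComm receives Band B at value $928M, so the others get W − 928 = $3296M.
Without PeakComm: best allocation of the remaining 4 bidders over all 5 bands is Solara→Band D ($823M), Meridian→Band B ($869M), VistaNet→Band G ($930M), AzureWave→Band A ($943M), total $3565M.
VCG payment = (others' best without PeakComm) − (others' welfare with PeakComm) = 3565 − 3296 = $269M.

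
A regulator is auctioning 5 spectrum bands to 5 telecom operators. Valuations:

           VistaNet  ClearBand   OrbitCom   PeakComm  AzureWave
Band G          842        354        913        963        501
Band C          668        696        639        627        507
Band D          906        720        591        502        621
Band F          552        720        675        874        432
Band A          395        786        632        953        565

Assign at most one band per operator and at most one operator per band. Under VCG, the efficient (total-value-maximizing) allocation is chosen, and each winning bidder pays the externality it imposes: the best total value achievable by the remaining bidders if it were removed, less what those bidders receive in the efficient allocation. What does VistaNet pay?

VistaNet pays $114M.

Efficient allocation: VistaNet→Band D ($906M), ClearBand→Band F ($720M), OrbitCom→Band G ($913M), PeakComm→Band A ($953M), AzureWave→Band C ($507M); total welfare W = $3999M.
VistaNet receives Band D at value $906M, so the others get W − 906 = $3093M.
Without VistaNet: best allocation of the remaining 4 bidders over all 5 bands is ClearBand→Band F ($720M), OrbitCom→Band G ($913M), PeakComm→Band A ($953M), AzureWave→Band D ($621M), total $3207M.
VCG payment = (others' best without VistaNet) − (others' welfare with VistaNet) = 3207 − 3093 = $114M.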